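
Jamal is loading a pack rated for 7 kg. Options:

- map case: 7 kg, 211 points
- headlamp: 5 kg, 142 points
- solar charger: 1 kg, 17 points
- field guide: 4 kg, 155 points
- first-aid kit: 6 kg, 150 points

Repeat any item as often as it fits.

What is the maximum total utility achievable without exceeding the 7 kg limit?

211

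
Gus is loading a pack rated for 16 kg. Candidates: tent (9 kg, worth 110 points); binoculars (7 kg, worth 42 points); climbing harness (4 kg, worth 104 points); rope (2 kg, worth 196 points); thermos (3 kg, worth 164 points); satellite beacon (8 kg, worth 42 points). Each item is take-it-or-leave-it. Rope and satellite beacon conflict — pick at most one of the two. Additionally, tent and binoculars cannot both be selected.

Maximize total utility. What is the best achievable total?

The ratio ordering already packs tightly: binoculars + climbing harness + rope + thermos, 16 kg, 506.
Nothing else feasible within 16 kg beats 506.

506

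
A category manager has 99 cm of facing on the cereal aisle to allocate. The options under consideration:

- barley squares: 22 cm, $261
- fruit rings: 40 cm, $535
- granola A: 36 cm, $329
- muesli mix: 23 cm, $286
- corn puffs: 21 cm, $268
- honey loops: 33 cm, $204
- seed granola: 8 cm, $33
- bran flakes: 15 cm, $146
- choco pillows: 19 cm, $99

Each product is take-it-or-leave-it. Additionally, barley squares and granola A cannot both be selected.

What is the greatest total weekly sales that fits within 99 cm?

By weekly sales per cm: fruit rings 13.38, corn puffs 12.76, muesli mix 12.43, barley squares 11.86 lead.
Best packing: fruit rings + muesli mix + corn puffs + bran flakes — 99 cm, 1235 total.
The closest alternative, barley squares + fruit rings + corn puffs + bran flakes, reaches only 1210.

1235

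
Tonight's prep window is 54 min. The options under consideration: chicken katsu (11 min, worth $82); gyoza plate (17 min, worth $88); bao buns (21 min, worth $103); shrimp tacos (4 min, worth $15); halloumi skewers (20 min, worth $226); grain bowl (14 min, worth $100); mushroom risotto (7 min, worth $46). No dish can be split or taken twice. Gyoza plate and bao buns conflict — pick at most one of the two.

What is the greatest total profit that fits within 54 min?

454

Best packing: chicken katsu + halloumi skewers + grain bowl + mushroom risotto — 52 min, 454 total.
No other feasible combination exceeds 454.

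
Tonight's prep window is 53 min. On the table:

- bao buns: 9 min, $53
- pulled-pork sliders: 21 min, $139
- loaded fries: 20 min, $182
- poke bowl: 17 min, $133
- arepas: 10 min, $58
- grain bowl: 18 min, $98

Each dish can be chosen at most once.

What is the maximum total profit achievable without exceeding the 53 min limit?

379

Ranking by ratio (profit/min): loaded fries 9.10, poke bowl 7.82, pulled-pork sliders 6.62, bao buns 5.89.
Taking the top-ratio dishes first gives bao buns + loaded fries + poke bowl for 368 (46 min).
Replace bao buns and poke bowl with pulled-pork sliders + arepas: the trade gains 11 net, giving 379 at 51 min.
Next best is bao buns + pulled-pork sliders + loaded fries at 374 (50 min) — short by 5.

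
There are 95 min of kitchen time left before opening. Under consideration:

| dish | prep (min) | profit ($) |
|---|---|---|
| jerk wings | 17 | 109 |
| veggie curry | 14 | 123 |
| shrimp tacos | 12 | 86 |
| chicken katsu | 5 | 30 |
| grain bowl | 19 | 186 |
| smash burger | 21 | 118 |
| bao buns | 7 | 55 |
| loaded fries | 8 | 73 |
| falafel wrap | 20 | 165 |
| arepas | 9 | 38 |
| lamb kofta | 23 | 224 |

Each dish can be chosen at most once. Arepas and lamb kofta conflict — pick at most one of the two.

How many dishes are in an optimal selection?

Best achievable profit is 839.
One optimal bundle: veggie curry + shrimp tacos + grain bowl + bao buns + falafel wrap + lamb kofta (95 min).
Any selection reaching 839 contains exactly 6 dishes.

6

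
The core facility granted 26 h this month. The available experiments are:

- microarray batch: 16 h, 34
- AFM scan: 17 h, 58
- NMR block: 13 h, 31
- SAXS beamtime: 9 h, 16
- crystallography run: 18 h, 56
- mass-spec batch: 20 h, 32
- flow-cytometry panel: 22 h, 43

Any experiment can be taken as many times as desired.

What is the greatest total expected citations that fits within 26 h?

74

AFM scan + SAXS beamtime uses 26 of the 26 h and totals 74.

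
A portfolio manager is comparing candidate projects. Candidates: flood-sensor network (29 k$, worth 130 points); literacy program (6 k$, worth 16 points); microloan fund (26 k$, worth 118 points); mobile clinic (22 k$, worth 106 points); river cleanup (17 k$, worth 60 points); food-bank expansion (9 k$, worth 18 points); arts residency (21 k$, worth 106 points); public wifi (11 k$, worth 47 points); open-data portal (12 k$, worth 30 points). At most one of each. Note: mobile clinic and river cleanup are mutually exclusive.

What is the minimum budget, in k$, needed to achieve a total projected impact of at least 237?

53

Look for the lowest-budget combination reaching 237.
Taking literacy program + microloan fund + arts residency gives 240 (≥ 237) for 53 k$.
Below 53 k$ the best achievable stays under 237.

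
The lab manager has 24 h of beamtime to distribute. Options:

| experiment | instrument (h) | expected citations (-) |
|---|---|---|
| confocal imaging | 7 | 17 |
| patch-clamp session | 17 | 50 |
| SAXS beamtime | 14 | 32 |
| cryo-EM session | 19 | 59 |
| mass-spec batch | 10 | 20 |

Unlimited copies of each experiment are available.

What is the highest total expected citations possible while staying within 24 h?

Density check — cryo-EM session 3.11, patch-clamp session 2.94, confocal imaging 2.43 are the best per h.
Taking the top-ratio experiments first gives cryo-EM session for 59 (19 h).
Replace cryo-EM session with confocal imaging + patch-clamp session: the trade gains 8 net, giving 67 at 24 h.

67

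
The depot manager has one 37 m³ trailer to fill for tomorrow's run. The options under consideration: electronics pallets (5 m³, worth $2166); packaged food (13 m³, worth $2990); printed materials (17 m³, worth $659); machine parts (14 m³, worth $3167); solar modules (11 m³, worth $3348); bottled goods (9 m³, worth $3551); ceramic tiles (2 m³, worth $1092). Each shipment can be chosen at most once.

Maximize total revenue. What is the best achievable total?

A density-first pass picks electronics pallets + solar modules + bottled goods + ceramic tiles — 10157 at 27 m³.
The 5 m³ tied up in electronics pallets is better spent on machine parts — total rises to 11158 (36 m³).

11158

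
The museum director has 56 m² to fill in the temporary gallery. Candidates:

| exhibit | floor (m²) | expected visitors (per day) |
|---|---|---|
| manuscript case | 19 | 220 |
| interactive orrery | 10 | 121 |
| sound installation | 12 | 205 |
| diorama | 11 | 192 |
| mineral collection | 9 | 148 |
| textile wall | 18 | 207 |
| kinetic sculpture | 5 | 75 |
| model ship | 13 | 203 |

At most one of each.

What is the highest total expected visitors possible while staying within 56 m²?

A density-first pass picks sound installation + diorama + mineral collection + kinetic sculpture + model ship — 823 at 50 m².
Replace kinetic sculpture with interactive orrery: the trade gains 46 net, giving 869 at 55 m².
Next best is manuscript case + sound installation + diorama + mineral collection + kinetic sculpture at 840 (56 m²) — short by 29.

869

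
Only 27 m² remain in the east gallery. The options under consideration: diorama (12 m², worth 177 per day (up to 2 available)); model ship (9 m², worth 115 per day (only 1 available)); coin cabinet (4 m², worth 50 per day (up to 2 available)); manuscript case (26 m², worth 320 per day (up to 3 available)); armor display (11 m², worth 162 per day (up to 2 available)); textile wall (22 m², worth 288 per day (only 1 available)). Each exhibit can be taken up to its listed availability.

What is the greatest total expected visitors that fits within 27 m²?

Filling by ratio: 2×diorama for 354, with 3 m² left unused.
Dropping diorama frees 12 m²; slotting in coin cabinet + armor display (15 m²) lifts the total to 389 at 27 m².

389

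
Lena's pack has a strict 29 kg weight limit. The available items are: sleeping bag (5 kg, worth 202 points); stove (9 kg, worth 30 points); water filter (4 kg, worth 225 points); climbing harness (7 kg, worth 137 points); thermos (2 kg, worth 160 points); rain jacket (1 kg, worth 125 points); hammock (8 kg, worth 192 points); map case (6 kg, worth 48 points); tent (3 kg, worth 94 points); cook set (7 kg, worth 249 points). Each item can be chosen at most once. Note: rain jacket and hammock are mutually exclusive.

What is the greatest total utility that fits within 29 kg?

1192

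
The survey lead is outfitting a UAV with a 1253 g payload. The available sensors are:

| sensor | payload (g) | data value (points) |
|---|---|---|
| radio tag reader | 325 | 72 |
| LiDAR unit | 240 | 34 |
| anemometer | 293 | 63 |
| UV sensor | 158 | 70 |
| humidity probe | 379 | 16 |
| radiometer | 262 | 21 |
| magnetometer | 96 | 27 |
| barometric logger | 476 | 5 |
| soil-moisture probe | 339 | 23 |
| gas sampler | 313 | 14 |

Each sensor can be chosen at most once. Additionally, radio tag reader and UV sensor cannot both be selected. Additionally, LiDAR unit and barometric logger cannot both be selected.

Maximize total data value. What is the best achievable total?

217

By data value per g: UV sensor 0.44, magnetometer 0.28, radio tag reader 0.22, anemometer 0.22 lead.
Taking radio tag reader + LiDAR unit + anemometer + radiometer + magnetometer: 1216 g used, 217 in data value.
The spare 37 g is too small for any remaining sensor, and no feasible exchange beats 217.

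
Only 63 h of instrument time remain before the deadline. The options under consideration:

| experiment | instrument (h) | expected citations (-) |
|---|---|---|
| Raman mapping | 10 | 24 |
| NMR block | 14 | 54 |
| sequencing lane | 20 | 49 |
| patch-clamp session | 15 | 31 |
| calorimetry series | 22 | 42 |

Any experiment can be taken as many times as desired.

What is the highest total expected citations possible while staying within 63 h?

216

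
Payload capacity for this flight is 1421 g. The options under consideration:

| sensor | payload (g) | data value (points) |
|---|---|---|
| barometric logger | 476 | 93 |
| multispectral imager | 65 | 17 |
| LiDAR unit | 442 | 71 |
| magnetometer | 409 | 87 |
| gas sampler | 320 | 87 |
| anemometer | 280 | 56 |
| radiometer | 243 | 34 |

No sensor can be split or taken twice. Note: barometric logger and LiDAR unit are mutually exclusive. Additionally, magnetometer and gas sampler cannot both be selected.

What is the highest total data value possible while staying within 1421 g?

287

Taking barometric logger + multispectral imager + gas sampler + anemometer + radiometer: 1384 g used, 287 in data value.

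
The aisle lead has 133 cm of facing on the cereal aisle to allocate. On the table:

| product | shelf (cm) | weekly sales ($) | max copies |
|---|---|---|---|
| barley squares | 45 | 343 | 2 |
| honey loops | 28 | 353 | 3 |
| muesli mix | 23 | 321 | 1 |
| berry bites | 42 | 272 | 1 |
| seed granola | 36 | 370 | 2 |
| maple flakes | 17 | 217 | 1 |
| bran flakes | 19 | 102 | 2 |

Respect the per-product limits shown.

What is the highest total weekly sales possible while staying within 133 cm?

1614

Density check — muesli mix 13.96, maple flakes 12.76, honey loops 12.61 are the best per cm.
Filling by ratio: 3×honey loops + muesli mix + maple flakes for 1597, with 9 cm left unused.
Replace honey loops with seed granola: the trade gains 17 net, giving 1614 at 132 cm.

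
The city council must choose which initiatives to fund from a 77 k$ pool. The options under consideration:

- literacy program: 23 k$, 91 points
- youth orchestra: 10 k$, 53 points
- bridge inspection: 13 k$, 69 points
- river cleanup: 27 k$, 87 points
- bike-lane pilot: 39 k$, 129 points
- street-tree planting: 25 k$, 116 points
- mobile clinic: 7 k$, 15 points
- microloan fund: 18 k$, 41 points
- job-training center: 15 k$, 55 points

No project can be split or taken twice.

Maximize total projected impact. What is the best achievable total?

Filling by ratio: literacy program + youth orchestra + bridge inspection + street-tree planting for 329, with 6 k$ left unused.
The 10 k$ tied up in youth orchestra is better spent on job-training center — total rises to 331 (76 k$).

331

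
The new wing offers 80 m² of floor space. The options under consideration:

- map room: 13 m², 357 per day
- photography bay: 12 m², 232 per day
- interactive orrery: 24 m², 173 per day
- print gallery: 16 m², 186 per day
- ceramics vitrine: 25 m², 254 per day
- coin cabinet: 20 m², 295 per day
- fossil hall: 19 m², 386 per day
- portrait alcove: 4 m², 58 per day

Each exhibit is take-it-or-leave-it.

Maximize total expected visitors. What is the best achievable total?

1456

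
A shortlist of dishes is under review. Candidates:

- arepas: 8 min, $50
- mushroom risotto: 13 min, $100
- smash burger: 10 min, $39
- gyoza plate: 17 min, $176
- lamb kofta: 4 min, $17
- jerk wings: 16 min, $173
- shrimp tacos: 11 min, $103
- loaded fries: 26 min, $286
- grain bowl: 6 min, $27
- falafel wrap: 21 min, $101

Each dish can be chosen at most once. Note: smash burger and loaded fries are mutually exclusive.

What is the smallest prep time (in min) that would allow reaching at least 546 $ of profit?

Look for the lowest-prep combination reaching 546.
jerk wings + shrimp tacos + loaded fries reaches 562 using 53 min.
No combination under 53 min hits 546.

53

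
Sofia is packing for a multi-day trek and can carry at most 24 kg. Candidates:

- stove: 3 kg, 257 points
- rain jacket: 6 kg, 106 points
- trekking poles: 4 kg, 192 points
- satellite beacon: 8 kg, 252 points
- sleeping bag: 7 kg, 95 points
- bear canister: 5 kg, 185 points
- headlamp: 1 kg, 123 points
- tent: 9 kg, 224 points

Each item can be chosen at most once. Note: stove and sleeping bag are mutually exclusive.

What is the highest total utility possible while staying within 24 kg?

Best packing: stove + trekking poles + satellite beacon + bear canister + headlamp — 21 kg, 1009 total.
No other feasible combination exceeds 1009.

1009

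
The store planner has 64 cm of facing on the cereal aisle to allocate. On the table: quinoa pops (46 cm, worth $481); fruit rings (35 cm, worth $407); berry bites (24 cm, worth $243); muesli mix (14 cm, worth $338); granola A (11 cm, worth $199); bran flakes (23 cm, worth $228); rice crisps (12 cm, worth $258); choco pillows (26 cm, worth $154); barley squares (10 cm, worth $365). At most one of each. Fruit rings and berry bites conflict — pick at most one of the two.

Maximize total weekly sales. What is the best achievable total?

1204

Filling by ratio: muesli mix + granola A + rice crisps + barley squares for 1160, with 17 cm left unused.
Replace granola A with berry bites: the trade gains 44 net, giving 1204 at 60 cm.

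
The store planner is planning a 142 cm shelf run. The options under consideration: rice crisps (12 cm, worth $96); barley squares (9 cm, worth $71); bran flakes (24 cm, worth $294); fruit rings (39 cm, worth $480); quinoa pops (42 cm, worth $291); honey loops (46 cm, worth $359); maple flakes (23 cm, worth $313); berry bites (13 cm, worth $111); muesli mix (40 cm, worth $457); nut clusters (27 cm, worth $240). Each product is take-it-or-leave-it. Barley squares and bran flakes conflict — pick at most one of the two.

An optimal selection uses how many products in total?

5

Optimal total is 1655.
For example bran flakes + fruit rings + maple flakes + berry bites + muesli mix achieves it, using 139 cm.
All optima have 5 products.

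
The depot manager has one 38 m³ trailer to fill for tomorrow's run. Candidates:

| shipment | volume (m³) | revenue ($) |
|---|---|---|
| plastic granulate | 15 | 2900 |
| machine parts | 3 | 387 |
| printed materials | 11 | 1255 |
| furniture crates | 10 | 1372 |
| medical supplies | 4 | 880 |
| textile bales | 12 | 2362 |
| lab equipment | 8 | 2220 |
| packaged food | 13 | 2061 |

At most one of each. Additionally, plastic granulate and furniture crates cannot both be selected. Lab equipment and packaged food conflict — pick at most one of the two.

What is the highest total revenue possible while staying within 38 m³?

Taking plastic granulate + machine parts + textile bales + lab equipment: 38 m³ used, 7869 in revenue.

7869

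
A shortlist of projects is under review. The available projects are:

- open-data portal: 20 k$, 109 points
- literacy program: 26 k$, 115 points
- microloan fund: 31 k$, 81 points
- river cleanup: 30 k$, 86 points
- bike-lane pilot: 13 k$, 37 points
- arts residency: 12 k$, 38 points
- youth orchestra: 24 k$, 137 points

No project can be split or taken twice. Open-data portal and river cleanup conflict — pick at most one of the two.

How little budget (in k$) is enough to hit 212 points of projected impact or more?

44

Minimise k$ subject to total projected impact ≥ 212.
open-data portal + youth orchestra reaches 246 using 44 k$.
Below 44 k$ the best achievable stays under 212.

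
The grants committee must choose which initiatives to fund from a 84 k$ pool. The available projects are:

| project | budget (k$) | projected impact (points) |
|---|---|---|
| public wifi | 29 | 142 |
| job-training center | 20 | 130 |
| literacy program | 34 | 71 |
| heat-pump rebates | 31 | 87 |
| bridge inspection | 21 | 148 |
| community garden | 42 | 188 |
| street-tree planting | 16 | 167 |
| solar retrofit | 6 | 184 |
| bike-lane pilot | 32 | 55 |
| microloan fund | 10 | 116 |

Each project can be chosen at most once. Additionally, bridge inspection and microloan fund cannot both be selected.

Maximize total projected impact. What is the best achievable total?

739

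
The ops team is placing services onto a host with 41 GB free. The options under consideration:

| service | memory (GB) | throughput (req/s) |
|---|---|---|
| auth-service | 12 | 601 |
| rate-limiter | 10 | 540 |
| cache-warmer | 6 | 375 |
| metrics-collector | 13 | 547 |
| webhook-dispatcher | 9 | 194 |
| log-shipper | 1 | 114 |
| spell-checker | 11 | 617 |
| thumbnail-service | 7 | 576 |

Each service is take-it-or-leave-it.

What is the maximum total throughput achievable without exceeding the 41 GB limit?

Filling by ratio: rate-limiter + cache-warmer + log-shipper + spell-checker + thumbnail-service for 2222, with 6 GB left unused.
Replace cache-warmer with auth-service: the trade gains 226 net, giving 2448 at 41 GB.

2448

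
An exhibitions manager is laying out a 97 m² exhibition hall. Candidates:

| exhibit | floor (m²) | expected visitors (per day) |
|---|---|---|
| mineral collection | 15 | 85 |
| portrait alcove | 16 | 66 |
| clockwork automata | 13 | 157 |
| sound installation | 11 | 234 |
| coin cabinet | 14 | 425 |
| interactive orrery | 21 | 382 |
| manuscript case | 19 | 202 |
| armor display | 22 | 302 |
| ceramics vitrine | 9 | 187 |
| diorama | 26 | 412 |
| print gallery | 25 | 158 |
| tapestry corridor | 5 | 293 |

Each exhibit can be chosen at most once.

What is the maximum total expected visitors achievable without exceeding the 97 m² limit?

Filling by ratio: sound installation + coin cabinet + interactive orrery + ceramics vitrine + diorama + tapestry corridor for 1933, with 11 m² left unused.
Replace sound installation with armor display: the trade gains 68 net, giving 2001 at 97 m².

2001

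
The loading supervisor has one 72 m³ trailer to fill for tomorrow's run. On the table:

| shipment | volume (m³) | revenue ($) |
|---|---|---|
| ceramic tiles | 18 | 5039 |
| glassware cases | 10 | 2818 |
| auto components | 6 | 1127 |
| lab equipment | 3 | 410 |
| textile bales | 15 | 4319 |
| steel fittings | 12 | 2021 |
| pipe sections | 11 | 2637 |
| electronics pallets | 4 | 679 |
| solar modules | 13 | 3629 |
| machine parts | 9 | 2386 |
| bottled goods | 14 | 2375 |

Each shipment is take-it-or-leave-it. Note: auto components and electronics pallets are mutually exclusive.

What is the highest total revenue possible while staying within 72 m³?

19318

Taking ceramic tiles + glassware cases + auto components + textile bales + solar modules + machine parts: 71 m³ used, 19318 in revenue.
Every other selection either busts 72 m³ or breaks a pairing rule or fails to beat 19318.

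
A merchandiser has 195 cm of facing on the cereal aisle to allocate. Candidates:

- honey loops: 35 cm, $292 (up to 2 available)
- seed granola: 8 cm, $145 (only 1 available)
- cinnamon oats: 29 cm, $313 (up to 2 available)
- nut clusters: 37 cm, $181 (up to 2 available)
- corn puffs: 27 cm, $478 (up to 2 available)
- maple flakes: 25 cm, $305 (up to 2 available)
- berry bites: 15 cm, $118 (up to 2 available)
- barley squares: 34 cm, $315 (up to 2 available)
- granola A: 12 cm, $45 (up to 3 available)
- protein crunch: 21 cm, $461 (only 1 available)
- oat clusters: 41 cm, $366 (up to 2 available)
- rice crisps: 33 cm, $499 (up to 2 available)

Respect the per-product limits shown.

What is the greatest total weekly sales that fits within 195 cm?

The ratio heuristic lands on seed granola + 2×corn puffs + maple flakes + berry bites + protein crunch + 2×rice crisps (2983) but leaves 6 cm idle.
Dropping seed granola and berry bites frees 23 cm; slotting in cinnamon oats (29 cm) lifts the total to 3033 at 195 cm.
No other feasible combination exceeds 3033.

3033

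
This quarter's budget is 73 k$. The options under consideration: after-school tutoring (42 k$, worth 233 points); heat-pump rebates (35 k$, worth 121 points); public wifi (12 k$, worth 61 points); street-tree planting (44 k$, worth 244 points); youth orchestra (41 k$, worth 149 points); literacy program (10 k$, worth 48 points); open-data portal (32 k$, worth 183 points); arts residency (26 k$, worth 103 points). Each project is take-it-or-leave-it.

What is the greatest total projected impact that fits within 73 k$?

353

The ratio heuristic lands on public wifi + literacy program + open-data portal (292) but leaves 19 k$ idle.
Replace open-data portal with street-tree planting: the trade gains 61 net, giving 353 at 66 k$.
Every other selection either busts 73 k$ or fails to beat 353.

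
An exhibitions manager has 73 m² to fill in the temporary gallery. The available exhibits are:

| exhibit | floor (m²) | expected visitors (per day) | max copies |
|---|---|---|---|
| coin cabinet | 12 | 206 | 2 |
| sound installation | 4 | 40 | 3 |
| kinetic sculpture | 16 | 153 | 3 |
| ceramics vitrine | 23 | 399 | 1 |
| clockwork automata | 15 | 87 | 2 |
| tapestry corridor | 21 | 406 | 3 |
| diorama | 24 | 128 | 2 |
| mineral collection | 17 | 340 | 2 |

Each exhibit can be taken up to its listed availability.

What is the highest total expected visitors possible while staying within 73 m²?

Ranking by ratio (expected visitors/m²): mineral collection 20.00, tapestry corridor 19.33, ceramics vitrine 17.35.
Taking the top-ratio exhibits first gives coin cabinet + sound installation + tapestry corridor + 2×mineral collection for 1332 (71 m²).
Replace sound installation and mineral collection with tapestry corridor: the trade gains 26 net, giving 1358 at 71 m².
Every other selection either busts 73 m² or exceeds an availability limit or fails to beat 1358.

1358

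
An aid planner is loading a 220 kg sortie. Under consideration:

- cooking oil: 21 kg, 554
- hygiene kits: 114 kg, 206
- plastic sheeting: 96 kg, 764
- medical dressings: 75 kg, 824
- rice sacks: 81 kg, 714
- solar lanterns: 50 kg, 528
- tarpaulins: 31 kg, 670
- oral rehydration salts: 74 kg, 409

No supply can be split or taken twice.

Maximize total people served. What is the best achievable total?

Taking the top-ratio supplies first gives cooking oil + medical dressings + solar lanterns + tarpaulins for 2576 (177 kg).
The 50 kg tied up in solar lanterns is better spent on rice sacks — total rises to 2762 (208 kg).
Runner-up cooking oil + medical dressings + solar lanterns + tarpaulins tops out at 2576.

2762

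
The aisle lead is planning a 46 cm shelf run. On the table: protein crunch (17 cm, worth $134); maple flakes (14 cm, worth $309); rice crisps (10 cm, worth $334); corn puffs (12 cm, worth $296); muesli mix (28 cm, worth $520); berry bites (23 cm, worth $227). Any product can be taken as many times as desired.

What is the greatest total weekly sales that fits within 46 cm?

1336

By weekly sales per cm: rice crisps 33.40, corn puffs 24.67, maple flakes 22.07 lead.
Best packing: 4×rice crisps — 40 cm, 1336 total.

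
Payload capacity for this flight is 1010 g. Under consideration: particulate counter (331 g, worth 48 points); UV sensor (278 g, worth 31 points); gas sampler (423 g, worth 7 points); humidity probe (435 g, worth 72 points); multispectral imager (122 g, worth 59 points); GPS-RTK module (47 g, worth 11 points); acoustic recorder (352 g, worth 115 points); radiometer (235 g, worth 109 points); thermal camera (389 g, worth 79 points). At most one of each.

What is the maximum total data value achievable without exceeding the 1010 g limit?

Greedy by ratio would take multispectral imager + GPS-RTK module + acoustic recorder + radiometer: 756 g used, total 294.
Dropping GPS-RTK module frees 47 g; slotting in UV sensor (278 g) lifts the total to 314 at 987 g.

314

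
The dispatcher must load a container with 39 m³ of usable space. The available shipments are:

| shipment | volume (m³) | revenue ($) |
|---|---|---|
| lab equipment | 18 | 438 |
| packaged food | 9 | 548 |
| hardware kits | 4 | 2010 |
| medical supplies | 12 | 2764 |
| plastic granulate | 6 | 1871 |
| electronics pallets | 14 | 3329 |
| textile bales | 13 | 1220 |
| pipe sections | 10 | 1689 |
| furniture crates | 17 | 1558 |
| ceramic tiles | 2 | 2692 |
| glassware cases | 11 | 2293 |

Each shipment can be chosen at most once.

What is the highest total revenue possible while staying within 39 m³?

12666

Taking hardware kits + medical supplies + plastic granulate + electronics pallets + ceramic tiles: 38 m³ used, 12666 in revenue.
An exhaustive check of the 2048 subsets confirms 12666.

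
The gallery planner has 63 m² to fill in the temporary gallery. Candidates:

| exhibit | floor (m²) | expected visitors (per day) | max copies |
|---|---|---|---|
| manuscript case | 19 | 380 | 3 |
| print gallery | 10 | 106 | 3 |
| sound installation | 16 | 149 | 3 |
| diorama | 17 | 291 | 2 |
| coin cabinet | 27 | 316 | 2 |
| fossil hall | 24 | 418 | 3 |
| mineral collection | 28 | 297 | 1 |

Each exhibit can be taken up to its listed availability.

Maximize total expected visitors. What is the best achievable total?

1178

A density-first pass picks 3×manuscript case — 1140 at 57 m².
The 19 m² tied up in manuscript case is better spent on fossil hall — total rises to 1178 (62 m²).
That's the maximum — no swap from here does better than 1178.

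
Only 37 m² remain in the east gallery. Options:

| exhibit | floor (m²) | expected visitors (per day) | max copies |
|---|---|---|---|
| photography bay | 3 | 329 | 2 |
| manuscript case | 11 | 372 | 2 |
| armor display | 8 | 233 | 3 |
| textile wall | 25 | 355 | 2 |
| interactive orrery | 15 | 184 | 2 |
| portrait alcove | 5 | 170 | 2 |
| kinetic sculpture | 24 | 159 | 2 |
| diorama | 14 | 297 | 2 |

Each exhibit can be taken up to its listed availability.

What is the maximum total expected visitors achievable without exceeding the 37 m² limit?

1635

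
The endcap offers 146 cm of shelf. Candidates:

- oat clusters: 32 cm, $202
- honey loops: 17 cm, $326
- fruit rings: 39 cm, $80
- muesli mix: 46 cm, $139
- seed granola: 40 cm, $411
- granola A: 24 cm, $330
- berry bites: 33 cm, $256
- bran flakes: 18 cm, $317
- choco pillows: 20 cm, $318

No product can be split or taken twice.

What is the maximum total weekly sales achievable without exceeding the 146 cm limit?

1749

Taking the top-ratio products first gives honey loops + seed granola + granola A + bran flakes + choco pillows for 1702 (119 cm).
The 40 cm tied up in seed granola is better spent on oat clusters + berry bites — total rises to 1749 (144 cm).
Every other selection either busts 146 cm or fails to beat 1749.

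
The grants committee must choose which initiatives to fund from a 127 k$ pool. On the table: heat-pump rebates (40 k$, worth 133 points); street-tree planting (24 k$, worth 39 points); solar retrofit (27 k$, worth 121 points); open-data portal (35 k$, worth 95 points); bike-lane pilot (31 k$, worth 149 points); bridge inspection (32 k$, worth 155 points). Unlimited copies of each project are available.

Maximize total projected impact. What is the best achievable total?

614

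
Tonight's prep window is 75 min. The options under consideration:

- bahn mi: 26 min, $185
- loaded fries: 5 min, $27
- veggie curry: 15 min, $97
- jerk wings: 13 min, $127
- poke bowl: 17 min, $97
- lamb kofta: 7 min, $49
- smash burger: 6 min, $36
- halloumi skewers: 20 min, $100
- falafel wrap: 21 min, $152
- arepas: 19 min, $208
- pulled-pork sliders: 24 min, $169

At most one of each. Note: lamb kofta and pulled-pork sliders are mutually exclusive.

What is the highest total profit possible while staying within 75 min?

Ranking by ratio (profit/min): arepas 10.95, jerk wings 9.77, falafel wrap 7.24.
The ratio ordering already packs tightly: veggie curry + jerk wings + lamb kofta + falafel wrap + arepas, 75 min, 633.
The closest alternative, veggie curry + jerk wings + smash burger + falafel wrap + arepas, reaches only 620.

633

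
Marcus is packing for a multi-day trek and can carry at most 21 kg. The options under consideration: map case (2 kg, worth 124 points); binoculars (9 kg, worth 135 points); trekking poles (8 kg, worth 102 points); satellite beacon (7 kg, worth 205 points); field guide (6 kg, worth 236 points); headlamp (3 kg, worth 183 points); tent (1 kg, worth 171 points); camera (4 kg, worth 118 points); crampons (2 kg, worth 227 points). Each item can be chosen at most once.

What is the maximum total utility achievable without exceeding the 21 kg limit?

Taking the top-ratio items first gives map case + field guide + headlamp + tent + camera + crampons for 1059 (18 kg).
Dropping camera frees 4 kg; slotting in satellite beacon (7 kg) lifts the total to 1146 at 21 kg.
Runner-up map case + field guide + headlamp + tent + camera + crampons tops out at 1059.

1146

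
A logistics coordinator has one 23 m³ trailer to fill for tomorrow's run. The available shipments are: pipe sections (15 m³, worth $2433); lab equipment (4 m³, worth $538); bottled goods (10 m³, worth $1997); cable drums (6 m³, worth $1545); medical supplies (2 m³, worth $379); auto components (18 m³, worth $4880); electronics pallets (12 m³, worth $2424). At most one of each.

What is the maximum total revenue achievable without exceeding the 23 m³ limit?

5418

A density-first pass picks medical supplies + auto components — 5259 at 20 m³.
The 2 m³ tied up in medical supplies is better spent on lab equipment — total rises to 5418 (22 m³).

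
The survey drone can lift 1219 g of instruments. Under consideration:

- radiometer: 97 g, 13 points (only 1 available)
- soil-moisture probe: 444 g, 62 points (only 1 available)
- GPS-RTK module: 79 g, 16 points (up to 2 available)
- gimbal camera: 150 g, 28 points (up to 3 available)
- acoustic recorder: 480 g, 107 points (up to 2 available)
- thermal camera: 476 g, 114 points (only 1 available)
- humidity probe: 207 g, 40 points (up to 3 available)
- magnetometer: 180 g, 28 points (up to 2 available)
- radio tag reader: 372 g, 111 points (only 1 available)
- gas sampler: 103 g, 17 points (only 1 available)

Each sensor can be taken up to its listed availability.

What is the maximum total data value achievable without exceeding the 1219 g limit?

The ratio ordering already packs tightly: 2×GPS-RTK module + thermal camera + humidity probe + radio tag reader, 1213 g, 297.

297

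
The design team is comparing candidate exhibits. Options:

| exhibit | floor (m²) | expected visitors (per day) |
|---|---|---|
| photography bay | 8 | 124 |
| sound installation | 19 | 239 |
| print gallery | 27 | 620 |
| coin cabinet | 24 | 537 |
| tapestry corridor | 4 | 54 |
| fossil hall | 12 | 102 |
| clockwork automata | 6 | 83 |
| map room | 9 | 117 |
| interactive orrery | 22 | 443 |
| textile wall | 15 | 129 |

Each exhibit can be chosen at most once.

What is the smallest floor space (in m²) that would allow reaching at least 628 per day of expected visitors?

31

Minimise m² subject to total expected visitors ≥ 628.
print gallery + tapestry corridor reaches 674 using 31 m².
No combination under 31 m² hits 628.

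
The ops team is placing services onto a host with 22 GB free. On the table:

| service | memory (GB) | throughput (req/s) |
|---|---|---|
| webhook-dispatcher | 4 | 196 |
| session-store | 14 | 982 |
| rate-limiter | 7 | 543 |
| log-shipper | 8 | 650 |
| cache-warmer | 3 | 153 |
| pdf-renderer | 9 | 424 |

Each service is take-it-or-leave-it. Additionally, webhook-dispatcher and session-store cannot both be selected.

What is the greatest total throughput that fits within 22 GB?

1632

Greedy by ratio would take webhook-dispatcher + rate-limiter + log-shipper + cache-warmer: 22 GB used, total 1542.
Dropping webhook-dispatcher and rate-limiter and cache-warmer frees 14 GB; slotting in session-store (14 GB) lifts the total to 1632 at 22 GB.
Next best is webhook-dispatcher + rate-limiter + log-shipper + cache-warmer at 1542 (22 GB) — short by 90.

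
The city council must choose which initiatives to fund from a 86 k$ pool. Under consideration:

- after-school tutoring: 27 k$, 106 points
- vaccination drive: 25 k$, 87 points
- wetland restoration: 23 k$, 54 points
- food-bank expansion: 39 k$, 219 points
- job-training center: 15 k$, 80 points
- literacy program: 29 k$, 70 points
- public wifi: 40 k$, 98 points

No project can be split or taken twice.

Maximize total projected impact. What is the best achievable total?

405

Density check — food-bank expansion 5.62, job-training center 5.33, after-school tutoring 3.93 are the best per k$.
Taking after-school tutoring + food-bank expansion + job-training center: 81 k$ used, 405 in projected impact.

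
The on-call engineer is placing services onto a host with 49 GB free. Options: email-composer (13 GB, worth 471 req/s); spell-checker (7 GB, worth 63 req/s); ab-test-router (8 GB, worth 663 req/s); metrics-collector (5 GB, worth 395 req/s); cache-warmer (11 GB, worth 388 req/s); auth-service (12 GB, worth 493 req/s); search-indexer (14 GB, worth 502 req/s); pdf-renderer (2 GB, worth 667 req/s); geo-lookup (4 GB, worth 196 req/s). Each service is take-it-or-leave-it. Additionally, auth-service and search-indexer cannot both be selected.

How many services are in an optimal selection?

Optimal total is 2894.
For example email-composer + ab-test-router + metrics-collector + search-indexer + pdf-renderer + geo-lookup achieves it, using 46 GB.
Every optimal selection uses 6 services.

6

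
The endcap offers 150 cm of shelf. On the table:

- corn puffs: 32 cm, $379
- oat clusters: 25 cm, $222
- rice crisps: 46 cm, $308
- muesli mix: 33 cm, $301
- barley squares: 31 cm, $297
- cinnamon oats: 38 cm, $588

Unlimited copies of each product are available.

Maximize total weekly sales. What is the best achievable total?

Density check — cinnamon oats 15.47, corn puffs 11.84, barley squares 9.58, muesli mix 9.12 are the best per cm.
Taking corn puffs + 3×cinnamon oats: 146 cm used, 2143 in weekly sales.

2143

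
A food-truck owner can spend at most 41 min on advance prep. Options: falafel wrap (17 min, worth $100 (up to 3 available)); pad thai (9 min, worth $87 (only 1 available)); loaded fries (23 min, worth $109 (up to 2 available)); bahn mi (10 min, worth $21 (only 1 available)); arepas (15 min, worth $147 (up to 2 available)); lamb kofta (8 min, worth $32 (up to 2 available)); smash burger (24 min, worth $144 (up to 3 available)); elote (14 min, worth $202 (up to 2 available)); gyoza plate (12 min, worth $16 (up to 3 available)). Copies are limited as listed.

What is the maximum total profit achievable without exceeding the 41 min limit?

491

By profit per min: elote 14.43, arepas 9.80, pad thai 9.67 lead.
Best packing: pad thai + 2×elote — 37 min, 491 total.
Nothing else within 41 min beats 491.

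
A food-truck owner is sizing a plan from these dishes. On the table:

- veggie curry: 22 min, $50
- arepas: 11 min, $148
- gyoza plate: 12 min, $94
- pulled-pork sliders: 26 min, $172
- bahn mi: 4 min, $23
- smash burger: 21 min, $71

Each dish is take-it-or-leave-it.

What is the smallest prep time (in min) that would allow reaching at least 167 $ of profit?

15

Look for the lowest-prep combination reaching 167.
arepas + bahn mi: 171 profit at 15 min.
No combination under 15 min hits 167.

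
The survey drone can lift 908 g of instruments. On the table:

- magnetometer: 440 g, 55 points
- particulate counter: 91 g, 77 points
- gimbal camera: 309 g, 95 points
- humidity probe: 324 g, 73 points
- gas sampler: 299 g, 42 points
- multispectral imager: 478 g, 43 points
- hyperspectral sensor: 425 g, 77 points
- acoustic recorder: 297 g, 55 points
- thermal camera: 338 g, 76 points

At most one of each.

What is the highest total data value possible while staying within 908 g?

249

Density check — particulate counter 0.85, gimbal camera 0.31, humidity probe 0.23 are the best per g.
Taking the top-ratio sensors first gives particulate counter + gimbal camera + humidity probe for 245 (724 g).
Dropping humidity probe frees 324 g; slotting in hyperspectral sensor (425 g) lifts the total to 249 at 825 g.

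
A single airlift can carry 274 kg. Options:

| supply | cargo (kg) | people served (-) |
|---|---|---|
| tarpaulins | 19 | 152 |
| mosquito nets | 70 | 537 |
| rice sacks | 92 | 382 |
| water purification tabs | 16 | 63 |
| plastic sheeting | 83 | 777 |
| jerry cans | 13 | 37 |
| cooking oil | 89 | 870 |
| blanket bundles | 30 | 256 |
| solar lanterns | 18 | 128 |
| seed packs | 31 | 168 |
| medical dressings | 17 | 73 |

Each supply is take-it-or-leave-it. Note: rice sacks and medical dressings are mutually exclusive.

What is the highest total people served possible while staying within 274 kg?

2440

Ranking by ratio (people served/kg): cooking oil 9.78, plastic sheeting 9.36, blanket bundles 8.53.
A density-first pass picks tarpaulins + plastic sheeting + cooking oil + blanket bundles + solar lanterns + seed packs — 2351 at 270 kg.
Replace tarpaulins and solar lanterns and seed packs with mosquito nets: the trade gains 89 net, giving 2440 at 272 kg.
Nothing else feasible within 274 kg beats 2440.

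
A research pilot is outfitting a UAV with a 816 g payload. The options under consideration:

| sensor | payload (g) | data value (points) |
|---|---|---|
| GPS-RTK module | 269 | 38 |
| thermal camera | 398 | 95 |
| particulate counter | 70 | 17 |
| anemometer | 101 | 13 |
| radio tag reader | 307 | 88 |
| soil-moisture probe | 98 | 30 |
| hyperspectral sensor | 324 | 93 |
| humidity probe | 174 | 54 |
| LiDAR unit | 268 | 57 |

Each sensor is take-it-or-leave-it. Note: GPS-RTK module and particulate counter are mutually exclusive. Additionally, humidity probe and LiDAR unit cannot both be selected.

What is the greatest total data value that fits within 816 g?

235

Greedy by ratio would take particulate counter + anemometer + soil-moisture probe + hyperspectral sensor + humidity probe: 767 g used, total 207.
The 269 g tied up in particulate counter and anemometer and soil-moisture probe is better spent on radio tag reader — total rises to 235 (805 g).
Nothing else feasible within 816 g beats 235.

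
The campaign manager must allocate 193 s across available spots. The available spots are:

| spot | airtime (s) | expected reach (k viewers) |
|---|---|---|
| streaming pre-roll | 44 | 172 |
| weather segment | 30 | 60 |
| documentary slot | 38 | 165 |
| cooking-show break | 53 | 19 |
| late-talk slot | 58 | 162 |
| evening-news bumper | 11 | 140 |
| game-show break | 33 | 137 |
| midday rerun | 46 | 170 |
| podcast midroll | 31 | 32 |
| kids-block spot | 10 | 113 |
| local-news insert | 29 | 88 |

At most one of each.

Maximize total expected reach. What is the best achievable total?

897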